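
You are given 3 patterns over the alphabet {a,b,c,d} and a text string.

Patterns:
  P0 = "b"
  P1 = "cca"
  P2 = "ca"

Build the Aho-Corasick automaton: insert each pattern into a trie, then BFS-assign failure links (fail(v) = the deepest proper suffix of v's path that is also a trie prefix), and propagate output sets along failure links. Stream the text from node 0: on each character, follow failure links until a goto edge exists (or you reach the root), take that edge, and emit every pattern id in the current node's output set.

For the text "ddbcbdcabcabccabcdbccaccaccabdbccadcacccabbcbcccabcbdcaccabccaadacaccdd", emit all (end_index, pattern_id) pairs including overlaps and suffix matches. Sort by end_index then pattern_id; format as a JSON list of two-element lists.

Build:
Trie nodes:
  0='ε' goto b→1 c→2
  1='b' goto ·  ←P0
  2='c' goto a→5 c→3
  3='cc' goto a→4
  4='cca' goto ·  ←P1
  5='ca' goto ·  ←P2

Failure links (BFS by depth):
  fail(1) 'b': from fail(0)=0 chase 'b': 0 ⇒ 0;  out={0}∪out(0)={0}
  fail(2) 'c': from fail(0)=0 chase 'c': 0 ⇒ 0;  out=∅∪out(0)=∅
  fail(3) 'cc': from fail(2)=0 chase 'c': 0 ⇒ 2;  out=∅∪out(2)=∅
  fail(5) 'ca': from fail(2)=0 chase 'a': 0 ⇒ 0;  out={2}∪out(0)={2}
  fail(4) 'cca': from fail(3)=2 chase 'a': 2 ⇒ 5;  out={1}∪out(5)={1,2}

Text stream:
i=0 'd': node 0→0
i=1 'd': node 0→0
i=2 'b': node 0→1  ** P0@[2:2]
i=3 'c': node 1→2 (fail-walked)
i=4 'b': node 2→1 (fail-walked)  ** P0@[4:4]
i=5 'd': node 1→0 (fail-walked)
i=6 'c': node 0→2
i=7 'a': node 2→5  ** P2@[6:7]
i=8 'b': node 5→1 (fail-walked)  ** P0@[8:8]
i=9 'c': node 1→2 (fail-walked)
i=10 'a': node 2→5  ** P2@[9:10]
i=11 'b': node 5→1 (fail-walked)  ** P0@[11:11]
i=12 'c': node 1→2 (fail-walked)
i=13 'c': node 2→3
i=14 'a': node 3→4  ** P1@[12:14],P2@[13:14]
i=15 'b': node 4→1 (fail-walked)  ** P0@[15:15]
i=16 'c': node 1→2 (fail-walked)
i=17 'd': node 2→0 (fail-walked)
i=18 'b': node 0→1  ** P0@[18:18]
i=19 'c': node 1→2 (fail-walked)
i=20 'c': node 2→3
i=21 'a': node 3→4  ** P1@[19:21],P2@[20:21]
i=22 'c': node 4→2 (fail-walked)
i=23 'c': node 2→3
i=24 'a': node 3→4  ** P1@[22:24],P2@[23:24]
i=25 'c': node 4→2 (fail-walked)
i=26 'c': node 2→3
i=27 'a': node 3→4  ** P1@[25:27],P2@[26:27]
i=28 'b': node 4→1 (fail-walked)  ** P0@[28:28]
i=29 'd': node 1→0 (fail-walked)
i=30 'b': node 0→1  ** P0@[30:30]
i=31 'c': node 1→2 (fail-walked)
i=32 'c': node 2→3
i=33 'a': node 3→4  ** P1@[31:33],P2@[32:33]
i=34 'd': node 4→0 (fail-walked)
i=35 'c': node 0→2
i=36 'a': node 2→5  ** P2@[35:36]
i=37 'c': node 5→2 (fail-walked)
i=38 'c': node 2→3
i=39 'c': node 3→3 (fail-walked)
i=40 'a': node 3→4  ** P1@[38:40],P2@[39:40]
i=41 'b': node 4→1 (fail-walked)  ** P0@[41:41]
i=42 'b': node 1→1 (fail-walked)  ** P0@[42:42]
i=43 'c': node 1→2 (fail-walked)
i=44 'b': node 2→1 (fail-walked)  ** P0@[44:44]
i=45 'c': node 1→2 (fail-walked)
i=46 'c': node 2→3
i=47 'c': node 3→3 (fail-walked)
i=48 'a': node 3→4  ** P1@[46:48],P2@[47:48]
i=49 'b': node 4→1 (fail-walked)  ** P0@[49:49]
i=50 'c': node 1→2 (fail-walked)
i=51 'b': node 2→1 (fail-walked)  ** P0@[51:51]
i=52 'd': node 1→0 (fail-walked)
i=53 'c': node 0→2
i=54 'a': node 2→5  ** P2@[53:54]
i=55 'c': node 5→2 (fail-walked)
i=56 'c': node 2→3
i=57 'a': node 3→4  ** P1@[55:57],P2@[56:57]
i=58 'b': node 4→1 (fail-walked)  ** P0@[58:58]
i=59 'c': node 1→2 (fail-walked)
i=60 'c': node 2→3
i=61 'a': node 3→4  ** P1@[59:61],P2@[60:61]
i=62 'a': node 4→0 (fail-walked)
i=63 'd': node 0→0
i=64 'a': node 0→0
i=65 'c': node 0→2
i=66 'a': node 2→5  ** P2@[65:66]
i=67 'c': node 5→2 (fail-walked)
i=68 'c': node 2→3
i=69 'd': node 3→0 (fail-walked)
i=70 'd': node 0→0

Matches: [[2,0],[4,0],[7,2],[8,0],[10,2],[11,0],[14,1],[14,2],[15,0],[18,0],[21,1],[21,2],[24,1],[24,2],[27,1],[27,2],[28,0],[30,0],[33,1],[33,2],[36,2],[40,1],[40,2],[41,0],[42,0],[44,0],[48,1],[48,2],[49,0],[51,0],[54,2],[57,1],[57,2],[58,0],[61,1],[61,2],[66,2]]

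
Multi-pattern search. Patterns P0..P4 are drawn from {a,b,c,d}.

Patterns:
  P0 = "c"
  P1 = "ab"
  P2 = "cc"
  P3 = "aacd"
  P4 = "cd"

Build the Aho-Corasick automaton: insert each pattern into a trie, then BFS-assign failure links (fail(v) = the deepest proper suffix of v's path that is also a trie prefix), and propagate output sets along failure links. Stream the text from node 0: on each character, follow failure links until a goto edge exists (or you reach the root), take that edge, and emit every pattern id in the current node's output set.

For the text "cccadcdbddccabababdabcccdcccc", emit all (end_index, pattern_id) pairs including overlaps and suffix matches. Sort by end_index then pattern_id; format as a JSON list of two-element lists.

Construct AC machine:
Trie nodes:
  n0 'ε': a→2 c→1
  n1 'c': c→4 d→8  ←P0
  n2 'a': a→5 b→3
  n3 'ab': ·  ←P1
  n4 'cc': ·  ←P2
  n5 'aa': c→6
  n6 'aac': d→7
  n7 'aacd': ·  ←P3
  n8 'cd': ·  ←P4

BFS fail/out derivation:
  fail(1) 'c': from fail(0)=0 chase 'c': 0 ⇒ 0;  out={0}∪out(0)={0}
  fail(2) 'a': from fail(0)=0 chase 'a': 0 ⇒ 0;  out=∅∪out(0)=∅
  fail(3) 'ab': from fail(2)=0 chase 'b': 0 ⇒ 0;  out={1}∪out(0)={1}
  fail(4) 'cc': from fail(1)=0 chase 'c': 0 ⇒ 1;  out={2}∪out(1)={0,2}
  fail(5) 'aa': from fail(2)=0 chase 'a': 0 ⇒ 2;  out=∅∪out(2)=∅
  fail(8) 'cd': from fail(1)=0 chase 'd': 0 ⇒ 0;  out={4}∪out(0)={4}
  fail(6) 'aac': from fail(5)=2 chase 'c': 2→0 ⇒ 1;  out=∅∪out(1)={0}
  fail(7) 'aacd': from fail(6)=1 chase 'd': 1 ⇒ 8;  out={3}∪out(8)={3,4}

Scan:
[0] read 'c'  n0⇒n1  ** P0@[0:0]
[1] read 'c'  n1⇒n4  ** P0@[1:1],P2@[0:1]
[2] read 'c'  n4⇒n4 (via fail)  ** P0@[2:2],P2@[1:2]
[3] read 'a'  n4⇒n2 (via fail)
[4] read 'd'  n2⇒n0 (via fail)
[5] read 'c'  n0⇒n1  ** P0@[5:5]
[6] read 'd'  n1⇒n8  ** P4@[5:6]
[7] read 'b'  n8⇒n0 (via fail)
[8] read 'd'  n0⇒n0
[9] read 'd'  n0⇒n0
[10] read 'c'  n0⇒n1  ** P0@[10:10]
[11] read 'c'  n1⇒n4  ** P0@[11:11],P2@[10:11]
[12] read 'a'  n4⇒n2 (via fail)
[13] read 'b'  n2⇒n3  ** P1@[12:13]
[14] read 'a'  n3⇒n2 (via fail)
[15] read 'b'  n2⇒n3  ** P1@[14:15]
[16] read 'a'  n3⇒n2 (via fail)
[17] read 'b'  n2⇒n3  ** P1@[16:17]
[18] read 'd'  n3⇒n0 (via fail)
[19] read 'a'  n0⇒n2
[20] read 'b'  n2⇒n3  ** P1@[19:20]
[21] read 'c'  n3⇒n1 (via fail)  ** P0@[21:21]
[22] read 'c'  n1⇒n4  ** P0@[22:22],P2@[21:22]
[23] read 'c'  n4⇒n4 (via fail)  ** P0@[23:23],P2@[22:23]
[24] read 'd'  n4⇒n8 (via fail)  ** P4@[23:24]
[25] read 'c'  n8⇒n1 (via fail)  ** P0@[25:25]
[26] read 'c'  n1⇒n4  ** P0@[26:26],P2@[25:26]
[27] read 'c'  n4⇒n4 (via fail)  ** P0@[27:27],P2@[26:27]
[28] read 'c'  n4⇒n4 (via fail)  ** P0@[28:28],P2@[27:28]

Matches: [[0,0],[1,0],[1,2],[2,0],[2,2],[5,0],[6,4],[10,0],[11,0],[11,2],[13,1],[15,1],[17,1],[20,1],[21,0],[22,0],[22,2],[23,0],[23,2],[24,4],[25,0],[26,0],[26,2],[27,0],[27,2],[28,0],[28,2]]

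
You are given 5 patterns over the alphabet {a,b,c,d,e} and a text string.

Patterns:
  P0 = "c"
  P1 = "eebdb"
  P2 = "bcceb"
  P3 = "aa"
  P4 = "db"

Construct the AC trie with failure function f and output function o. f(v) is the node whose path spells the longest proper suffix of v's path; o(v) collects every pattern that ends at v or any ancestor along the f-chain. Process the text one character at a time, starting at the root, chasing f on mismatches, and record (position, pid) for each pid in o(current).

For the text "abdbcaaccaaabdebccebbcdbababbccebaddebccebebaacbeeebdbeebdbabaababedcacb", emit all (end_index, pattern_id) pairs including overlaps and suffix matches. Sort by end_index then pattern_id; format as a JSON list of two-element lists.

Build:
Trie nodes:
  n0 'ε': a→12 b→7 c→1 d→14 e→2
  n1 'c': ·  [P0 ends]
  n2 'e': e→3
  n3 'ee': b→4
  n4 'eeb': d→5
  n5 'eebd': b→6
  n6 'eebdb': ·  [P1 ends]
  n7 'b': c→8
  n8 'bc': c→9
  n9 'bcc': e→10
  n10 'bcce': b→11
  n11 'bcceb': ·  [P2 ends]
  n12 'a': a→13
  n13 'aa': ·  [P3 ends]
  n14 'd': b→15
  n15 'db': ·  [P4 ends]

BFS fail/out derivation:
  fail(1) 'c': from fail(0)=0 chase 'c': 0 ⇒ 0;  out={0}∪out(0)={0}
  fail(2) 'e': from fail(0)=0 chase 'e': 0 ⇒ 0;  out=∅∪out(0)=∅
  fail(7) 'b': from fail(0)=0 chase 'b': 0 ⇒ 0;  out=∅∪out(0)=∅
  fail(12) 'a': from fail(0)=0 chase 'a': 0 ⇒ 0;  out=∅∪out(0)=∅
  fail(14) 'd': from fail(0)=0 chase 'd': 0 ⇒ 0;  out=∅∪out(0)=∅
  fail(3) 'ee': from fail(2)=0 chase 'e': 0 ⇒ 2;  out=∅∪out(2)=∅
  fail(8) 'bc': from fail(7)=0 chase 'c': 0 ⇒ 1;  out=∅∪out(1)={0}
  fail(13) 'aa': from fail(12)=0 chase 'a': 0 ⇒ 12;  out={3}∪out(12)={3}
  fail(15) 'db': from fail(14)=0 chase 'b': 0 ⇒ 7;  out={4}∪out(7)={4}
  fail(4) 'eeb': from fail(3)=2 chase 'b': 2→0 ⇒ 7;  out=∅∪out(7)=∅
  fail(9) 'bcc': from fail(8)=1 chase 'c': 1→0 ⇒ 1;  out=∅∪out(1)={0}
  fail(5) 'eebd': from fail(4)=7 chase 'd': 7→0 ⇒ 14;  out=∅∪out(14)=∅
  fail(10) 'bcce': from fail(9)=1 chase 'e': 1→0 ⇒ 2;  out=∅∪out(2)=∅
  fail(6) 'eebdb': from fail(5)=14 chase 'b': 14 ⇒ 15;  out={1}∪out(15)={1,4}
  fail(11) 'bcceb': from fail(10)=2 chase 'b': 2→0 ⇒ 7;  out={2}∪out(7)={2}

Text stream:
i=0 'a': node 0→12
i=1 'b': node 12→7 (via fail)
i=2 'd': node 7→14 (via fail)
i=3 'b': node 14→15  ** P4@[2:3]
i=4 'c': node 15→8 (via fail)  ** P0@[4:4]
i=5 'a': node 8→12 (via fail)
i=6 'a': node 12→13  ** P3@[5:6]
i=7 'c': node 13→1 (via fail)  ** P0@[7:7]
i=8 'c': node 1→1 (via fail)  ** P0@[8:8]
i=9 'a': node 1→12 (via fail)
i=10 'a': node 12→13  ** P3@[9:10]
i=11 'a': node 13→13 (via fail)  ** P3@[10:11]
i=12 'b': node 13→7 (via fail)
i=13 'd': node 7→14 (via fail)
i=14 'e': node 14→2 (via fail)
i=15 'b': node 2→7 (via fail)
i=16 'c': node 7→8  ** P0@[16:16]
i=17 'c': node 8→9  ** P0@[17:17]
i=18 'e': node 9→10
i=19 'b': node 10→11  ** P2@[15:19]
i=20 'b': node 11→7 (via fail)
i=21 'c': node 7→8  ** P0@[21:21]
i=22 'd': node 8→14 (via fail)
i=23 'b': node 14→15  ** P4@[22:23]
i=24 'a': node 15→12 (via fail)
i=25 'b': node 12→7 (via fail)
i=26 'a': node 7→12 (via fail)
i=27 'b': node 12→7 (via fail)
i=28 'b': node 7→7 (via fail)
i=29 'c': node 7→8  ** P0@[29:29]
i=30 'c': node 8→9  ** P0@[30:30]
i=31 'e': node 9→10
i=32 'b': node 10→11  ** P2@[28:32]
i=33 'a': node 11→12 (via fail)
i=34 'd': node 12→14 (via fail)
i=35 'd': node 14→14 (via fail)
i=36 'e': node 14→2 (via fail)
i=37 'b': node 2→7 (via fail)
i=38 'c': node 7→8  ** P0@[38:38]
i=39 'c': node 8→9  ** P0@[39:39]
i=40 'e': node 9→10
i=41 'b': node 10→11  ** P2@[37:41]
i=42 'e': node 11→2 (via fail)
i=43 'b': node 2→7 (via fail)
i=44 'a': node 7→12 (via fail)
i=45 'a': node 12→13  ** P3@[44:45]
i=46 'c': node 13→1 (via fail)  ** P0@[46:46]
i=47 'b': node 1→7 (via fail)
i=48 'e': node 7→2 (via fail)
i=49 'e': node 2→3
i=50 'e': node 3→3 (via fail)
i=51 'b': node 3→4
i=52 'd': node 4→5
i=53 'b': node 5→6  ** P1@[49:53],P4@[52:53]
i=54 'e': node 6→2 (via fail)
i=55 'e': node 2→3
i=56 'b': node 3→4
i=57 'd': node 4→5
i=58 'b': node 5→6  ** P1@[54:58],P4@[57:58]
i=59 'a': node 6→12 (via fail)
i=60 'b': node 12→7 (via fail)
i=61 'a': node 7→12 (via fail)
i=62 'a': node 12→13  ** P3@[61:62]
i=63 'b': node 13→7 (via fail)
i=64 'a': node 7→12 (via fail)
i=65 'b': node 12→7 (via fail)
i=66 'e': node 7→2 (via fail)
i=67 'd': node 2→14 (via fail)
i=68 'c': node 14→1 (via fail)  ** P0@[68:68]
i=69 'a': node 1→12 (via fail)
i=70 'c': node 12→1 (via fail)  ** P0@[70:70]
i=71 'b': node 1→7 (via fail)

All matches (sorted): [[3,4],[4,0],[6,3],[7,0],[8,0],[10,3],[11,3],[16,0],[17,0],[19,2],[21,0],[23,4],[29,0],[30,0],[32,2],[38,0],[39,0],[41,2],[45,3],[46,0],[53,1],[53,4],[58,1],[58,4],[62,3],[68,0],[70,0]]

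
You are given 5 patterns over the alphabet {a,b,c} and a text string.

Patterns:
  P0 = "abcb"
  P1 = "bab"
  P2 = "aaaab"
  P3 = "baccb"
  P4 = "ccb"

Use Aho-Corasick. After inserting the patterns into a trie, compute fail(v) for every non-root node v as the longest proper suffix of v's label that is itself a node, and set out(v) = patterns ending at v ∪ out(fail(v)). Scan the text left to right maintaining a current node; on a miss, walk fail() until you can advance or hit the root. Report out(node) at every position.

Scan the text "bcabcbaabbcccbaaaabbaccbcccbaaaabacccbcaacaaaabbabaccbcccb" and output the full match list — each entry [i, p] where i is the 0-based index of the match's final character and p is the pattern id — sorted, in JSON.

Construct AC machine:
Trie nodes:
  n0 'ε': a→1 b→5 c→15
  n1 'a': a→8 b→2
  n2 'ab': c→3
  n3 'abc': b→4
  n4 'abcb': ·  [P0 ends]
  n5 'b': a→6
  n6 'ba': b→7 c→12
  n7 'bab': ·  [P1 ends]
  n8 'aa': a→9
  n9 'aaa': a→10
  n10 'aaaa': b→11
  n11 'aaaab': ·  [P2 ends]
  n12 'bac': c→13
  n13 'bacc': b→14
  n14 'baccb': ·  [P3 ends]
  n15 'c': c→16
  n16 'cc': b→17
  n17 'ccb': ·  [P4 ends]

Failure links (BFS by depth):
  n1('a'): parent n0 fail=0; on 'a' 0 → fail=0;  out ∅∪∅=∅
  n5('b'): parent n0 fail=0; on 'b' 0 → fail=0;  out ∅∪∅=∅
  n15('c'): parent n0 fail=0; on 'c' 0 → fail=0;  out ∅∪∅=∅
  n2('ab'): parent n1 fail=0; on 'b' 0 → fail=5;  out ∅∪∅=∅
  n6('ba'): parent n5 fail=0; on 'a' 0 → fail=1;  out ∅∪∅=∅
  n8('aa'): parent n1 fail=0; on 'a' 0 → fail=1;  out ∅∪∅=∅
  n16('cc'): parent n15 fail=0; on 'c' 0 → fail=15;  out ∅∪∅=∅
  n3('abc'): parent n2 fail=5; on 'c' 5→0 → fail=15;  out ∅∪∅=∅
  n7('bab'): parent n6 fail=1; on 'b' 1 → fail=2;  out {1}∪∅={1}
  n9('aaa'): parent n8 fail=1; on 'a' 1 → fail=8;  out ∅∪∅=∅
  n12('bac'): parent n6 fail=1; on 'c' 1→0 → fail=15;  out ∅∪∅=∅
  n17('ccb'): parent n16 fail=15; on 'b' 15→0 → fail=5;  out {4}∪∅={4}
  n4('abcb'): parent n3 fail=15; on 'b' 15→0 → fail=5;  out {0}∪∅={0}
  n10('aaaa'): parent n9 fail=8; on 'a' 8 → fail=9;  out ∅∪∅=∅
  n13('bacc'): parent n12 fail=15; on 'c' 15 → fail=16;  out ∅∪∅=∅
  n11('aaaab'): parent n10 fail=9; on 'b' 9→8→1 → fail=2;  out {2}∪∅={2}
  n14('baccb'): parent n13 fail=16; on 'b' 16 → fail=17;  out {3}∪{4}={3,4}

Run:
[0] read 'b'  n0⇒n5
[1] read 'c'  n5⇒n15 ·f
[2] read 'a'  n15⇒n1 ·f
[3] read 'b'  n1⇒n2
[4] read 'c'  n2⇒n3
[5] read 'b'  n3⇒n4  ** P0@[2:5]
[6] read 'a'  n4⇒n6 ·f
[7] read 'a'  n6⇒n8 ·f
[8] read 'b'  n8⇒n2 ·f
[9] read 'b'  n2⇒n5 ·f
[10] read 'c'  n5⇒n15 ·f
[11] read 'c'  n15⇒n16
[12] read 'c'  n16⇒n16 ·f
[13] read 'b'  n16⇒n17  ** P4@[11:13]
[14] read 'a'  n17⇒n6 ·f
[15] read 'a'  n6⇒n8 ·f
[16] read 'a'  n8⇒n9
[17] read 'a'  n9⇒n10
[18] read 'b'  n10⇒n11  ** P2@[14:18]
[19] read 'b'  n11⇒n5 ·f
[20] read 'a'  n5⇒n6
[21] read 'c'  n6⇒n12
[22] read 'c'  n12⇒n13
[23] read 'b'  n13⇒n14  ** P3@[19:23],P4@[21:23]
[24] read 'c'  n14⇒n15 ·f
[25] read 'c'  n15⇒n16
[26] read 'c'  n16⇒n16 ·f
[27] read 'b'  n16⇒n17  ** P4@[25:27]
[28] read 'a'  n17⇒n6 ·f
[29] read 'a'  n6⇒n8 ·f
[30] read 'a'  n8⇒n9
[31] read 'a'  n9⇒n10
[32] read 'b'  n10⇒n11  ** P2@[28:32]
[33] read 'a'  n11⇒n6 ·f
[34] read 'c'  n6⇒n12
[35] read 'c'  n12⇒n13
[36] read 'c'  n13⇒n16 ·f
[37] read 'b'  n16⇒n17  ** P4@[35:37]
[38] read 'c'  n17⇒n15 ·f
[39] read 'a'  n15⇒n1 ·f
[40] read 'a'  n1⇒n8
[41] read 'c'  n8⇒n15 ·f
[42] read 'a'  n15⇒n1 ·f
[43] read 'a'  n1⇒n8
[44] read 'a'  n8⇒n9
[45] read 'a'  n9⇒n10
[46] read 'b'  n10⇒n11  ** P2@[42:46]
[47] read 'b'  n11⇒n5 ·f
[48] read 'a'  n5⇒n6
[49] read 'b'  n6⇒n7  ** P1@[47:49]
[50] read 'a'  n7⇒n6 ·f
[51] read 'c'  n6⇒n12
[52] read 'c'  n12⇒n13
[53] read 'b'  n13⇒n14  ** P3@[49:53],P4@[51:53]
[54] read 'c'  n14⇒n15 ·f
[55] read 'c'  n15⇒n16
[56] read 'c'  n16⇒n16 ·f
[57] read 'b'  n16⇒n17  ** P4@[55:57]

Result: [[5,0],[13,4],[18,2],[23,3],[23,4],[27,4],[32,2],[37,4],[46,2],[49,1],[53,3],[53,4],[57,4]]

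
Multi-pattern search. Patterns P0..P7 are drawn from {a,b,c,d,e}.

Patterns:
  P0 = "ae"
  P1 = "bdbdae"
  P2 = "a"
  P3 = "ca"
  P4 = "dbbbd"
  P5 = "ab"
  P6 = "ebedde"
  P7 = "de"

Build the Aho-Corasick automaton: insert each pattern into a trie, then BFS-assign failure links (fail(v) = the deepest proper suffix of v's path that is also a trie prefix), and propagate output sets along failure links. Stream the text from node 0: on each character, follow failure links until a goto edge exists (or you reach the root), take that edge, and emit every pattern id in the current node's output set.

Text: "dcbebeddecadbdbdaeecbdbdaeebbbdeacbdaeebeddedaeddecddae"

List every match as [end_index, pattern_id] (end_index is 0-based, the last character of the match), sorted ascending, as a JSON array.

Build:
Trie nodes:
  0='ε' goto a→1 b→3 c→9 d→11 e→17
  1='a' goto b→16 e→2  ←P2
  2='ae' goto ·  ←P0
  3='b' goto d→4
  4='bd' goto b→5
  5='bdb' goto d→6
  6='bdbd' goto a→7
  7='bdbda' goto e→8
  8='bdbdae' goto ·  ←P1
  9='c' goto a→10
  10='ca' goto ·  ←P3
  11='d' goto b→12 e→23
  12='db' goto b→13
  13='dbb' goto b→14
  14='dbbb' goto d→15
  15='dbbbd' goto ·  ←P4
  16='ab' goto ·  ←P5
  17='e' goto b→18
  18='eb' goto e→19
  19='ebe' goto d→20
  20='ebed' goto d→21
  21='ebedd' goto e→22
  22='ebedde' goto ·  ←P6
  23='de' goto ·  ←P7

Failure links (BFS by depth):
  fail(1) 'a': from fail(0)=0 chase 'a': 0 ⇒ 0;  out={2}∪out(0)={2}
  fail(3) 'b': from fail(0)=0 chase 'b': 0 ⇒ 0;  out=∅∪out(0)=∅
  fail(9) 'c': from fail(0)=0 chase 'c': 0 ⇒ 0;  out=∅∪out(0)=∅
  fail(11) 'd': from fail(0)=0 chase 'd': 0 ⇒ 0;  out=∅∪out(0)=∅
  fail(17) 'e': from fail(0)=0 chase 'e': 0 ⇒ 0;  out=∅∪out(0)=∅
  fail(2) 'ae': from fail(1)=0 chase 'e': 0 ⇒ 17;  out={0}∪out(17)={0}
  fail(4) 'bd': from fail(3)=0 chase 'd': 0 ⇒ 11;  out=∅∪out(11)=∅
  fail(10) 'ca': from fail(9)=0 chase 'a': 0 ⇒ 1;  out={3}∪out(1)={2,3}
  fail(12) 'db': from fail(11)=0 chase 'b': 0 ⇒ 3;  out=∅∪out(3)=∅
  fail(16) 'ab': from fail(1)=0 chase 'b': 0 ⇒ 3;  out={5}∪out(3)={5}
  fail(18) 'eb': from fail(17)=0 chase 'b': 0 ⇒ 3;  out=∅∪out(3)=∅
  fail(23) 'de': from fail(11)=0 chase 'e': 0 ⇒ 17;  out={7}∪out(17)={7}
  fail(5) 'bdb': from fail(4)=11 chase 'b': 11 ⇒ 12;  out=∅∪out(12)=∅
  fail(13) 'dbb': from fail(12)=3 chase 'b': 3→0 ⇒ 3;  out=∅∪out(3)=∅
  fail(19) 'ebe': from fail(18)=3 chase 'e': 3→0 ⇒ 17;  out=∅∪out(17)=∅
  fail(6) 'bdbd': from fail(5)=12 chase 'd': 12→3 ⇒ 4;  out=∅∪out(4)=∅
  fail(14) 'dbbb': from fail(13)=3 chase 'b': 3→0 ⇒ 3;  out=∅∪out(3)=∅
  fail(20) 'ebed': from fail(19)=17 chase 'd': 17→0 ⇒ 11;  out=∅∪out(11)=∅
  fail(7) 'bdbda': from fail(6)=4 chase 'a': 4→11→0 ⇒ 1;  out=∅∪out(1)={2}
  fail(15) 'dbbbd': from fail(14)=3 chase 'd': 3 ⇒ 4;  out={4}∪out(4)={4}
  fail(21) 'ebedd': from fail(20)=11 chase 'd': 11→0 ⇒ 11;  out=∅∪out(11)=∅
  fail(8) 'bdbdae': from fail(7)=1 chase 'e': 1 ⇒ 2;  out={1}∪out(2)={0,1}
  fail(22) 'ebedde': from fail(21)=11 chase 'e': 11 ⇒ 23;  out={6}∪out(23)={6,7}

Scan:
[0] read 'd'  n0⇒n11
[1] read 'c'  n11⇒n9 (via fail)
[2] read 'b'  n9⇒n3 (via fail)
[3] read 'e'  n3⇒n17 (via fail)
[4] read 'b'  n17⇒n18
[5] read 'e'  n18⇒n19
[6] read 'd'  n19⇒n20
[7] read 'd'  n20⇒n21
[8] read 'e'  n21⇒n22  emit P6@[3:8],P7@[7:8]
[9] read 'c'  n22⇒n9 (via fail)
[10] read 'a'  n9⇒n10  emit P2@[10:10],P3@[9:10]
[11] read 'd'  n10⇒n11 (via fail)
[12] read 'b'  n11⇒n12
[13] read 'd'  n12⇒n4 (via fail)
[14] read 'b'  n4⇒n5
[15] read 'd'  n5⇒n6
[16] read 'a'  n6⇒n7  emit P2@[16:16]
[17] read 'e'  n7⇒n8  emit P0@[16:17],P1@[12:17]
[18] read 'e'  n8⇒n17 (via fail)
[19] read 'c'  n17⇒n9 (via fail)
[20] read 'b'  n9⇒n3 (via fail)
[21] read 'd'  n3⇒n4
[22] read 'b'  n4⇒n5
[23] read 'd'  n5⇒n6
[24] read 'a'  n6⇒n7  emit P2@[24:24]
[25] read 'e'  n7⇒n8  emit P0@[24:25],P1@[20:25]
[26] read 'e'  n8⇒n17 (via fail)
[27] read 'b'  n17⇒n18
[28] read 'b'  n18⇒n3 (via fail)
[29] read 'b'  n3⇒n3 (via fail)
[30] read 'd'  n3⇒n4
[31] read 'e'  n4⇒n23 (via fail)  emit P7@[30:31]
[32] read 'a'  n23⇒n1 (via fail)  emit P2@[32:32]
[33] read 'c'  n1⇒n9 (via fail)
[34] read 'b'  n9⇒n3 (via fail)
[35] read 'd'  n3⇒n4
[36] read 'a'  n4⇒n1 (via fail)  emit P2@[36:36]
[37] read 'e'  n1⇒n2  emit P0@[36:37]
[38] read 'e'  n2⇒n17 (via fail)
[39] read 'b'  n17⇒n18
[40] read 'e'  n18⇒n19
[41] read 'd'  n19⇒n20
[42] read 'd'  n20⇒n21
[43] read 'e'  n21⇒n22  emit P6@[38:43],P7@[42:43]
[44] read 'd'  n22⇒n11 (via fail)
[45] read 'a'  n11⇒n1 (via fail)  emit P2@[45:45]
[46] read 'e'  n1⇒n2  emit P0@[45:46]
[47] read 'd'  n2⇒n11 (via fail)
[48] read 'd'  n11⇒n11 (via fail)
[49] read 'e'  n11⇒n23  emit P7@[48:49]
[50] read 'c'  n23⇒n9 (via fail)
[51] read 'd'  n9⇒n11 (via fail)
[52] read 'd'  n11⇒n11 (via fail)
[53] read 'a'  n11⇒n1 (via fail)  emit P2@[53:53]
[54] read 'e'  n1⇒n2  emit P0@[53:54]

All matches (sorted): [[8,6],[8,7],[10,2],[10,3],[16,2],[17,0],[17,1],[24,2],[25,0],[25,1],[31,7],[32,2],[36,2],[37,0],[43,6],[43,7],[45,2],[46,0],[49,7],[53,2],[54,0]]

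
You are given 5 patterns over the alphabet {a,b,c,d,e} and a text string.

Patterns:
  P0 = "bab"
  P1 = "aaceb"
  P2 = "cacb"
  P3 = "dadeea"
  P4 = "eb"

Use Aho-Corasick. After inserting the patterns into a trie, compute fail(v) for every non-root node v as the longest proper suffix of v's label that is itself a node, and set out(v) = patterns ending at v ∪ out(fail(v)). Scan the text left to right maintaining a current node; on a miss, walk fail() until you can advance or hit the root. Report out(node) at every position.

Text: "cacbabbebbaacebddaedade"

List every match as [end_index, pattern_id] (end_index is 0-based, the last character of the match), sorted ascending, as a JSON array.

Build:
Trie (insert patterns):
  0='ε' goto a→4 b→1 c→9 d→13 e→19
  1='b' goto a→2
  2='ba' goto b→3
  3='bab' goto ·  [P0 ends]
  4='a' goto a→5
  5='aa' goto c→6
  6='aac' goto e→7
  7='aace' goto b→8
  8='aaceb' goto ·  [P1 ends]
  9='c' goto a→10
  10='ca' goto c→11
  11='cac' goto b→12
  12='cacb' goto ·  [P2 ends]
  13='d' goto a→14
  14='da' goto d→15
  15='dad' goto e→16
  16='dade' goto e→17
  17='dadee' goto a→18
  18='dadeea' goto ·  [P3 ends]
  19='e' goto b→20
  20='eb' goto ·  [P4 ends]

Failure links (BFS by depth):
  n1('b'): parent n0 fail=0; on 'b' 0 → fail=0;  out ∅∪∅=∅
  n4('a'): parent n0 fail=0; on 'a' 0 → fail=0;  out ∅∪∅=∅
  n9('c'): parent n0 fail=0; on 'c' 0 → fail=0;  out ∅∪∅=∅
  n13('d'): parent n0 fail=0; on 'd' 0 → fail=0;  out ∅∪∅=∅
  n19('e'): parent n0 fail=0; on 'e' 0 → fail=0;  out ∅∪∅=∅
  n2('ba'): parent n1 fail=0; on 'a' 0 → fail=4;  out ∅∪∅=∅
  n5('aa'): parent n4 fail=0; on 'a' 0 → fail=4;  out ∅∪∅=∅
  n10('ca'): parent n9 fail=0; on 'a' 0 → fail=4;  out ∅∪∅=∅
  n14('da'): parent n13 fail=0; on 'a' 0 → fail=4;  out ∅∪∅=∅
  n20('eb'): parent n19 fail=0; on 'b' 0 → fail=1;  out {4}∪∅={4}
  n3('bab'): parent n2 fail=4; on 'b' 4→0 → fail=1;  out {0}∪∅={0}
  n6('aac'): parent n5 fail=4; on 'c' 4→0 → fail=9;  out ∅∪∅=∅
  n11('cac'): parent n10 fail=4; on 'c' 4→0 → fail=9;  out ∅∪∅=∅
  n15('dad'): parent n14 fail=4; on 'd' 4→0 → fail=13;  out ∅∪∅=∅
  n7('aace'): parent n6 fail=9; on 'e' 9→0 → fail=19;  out ∅∪∅=∅
  n12('cacb'): parent n11 fail=9; on 'b' 9→0 → fail=1;  out {2}∪∅={2}
  n16('dade'): parent n15 fail=13; on 'e' 13→0 → fail=19;  out ∅∪∅=∅
  n8('aaceb'): parent n7 fail=19; on 'b' 19 → fail=20;  out {1}∪{4}={1,4}
  n17('dadee'): parent n16 fail=19; on 'e' 19→0 → fail=19;  out ∅∪∅=∅
  n18('dadeea'): parent n17 fail=19; on 'a' 19→0 → fail=4;  out {3}∪∅={3}

Run:
[0] read 'c'  n0⇒n9
[1] read 'a'  n9⇒n10
[2] read 'c'  n10⇒n11
[3] read 'b'  n11⇒n12  emit P2@[0:3]
[4] read 'a'  n12⇒n2 (fail-walked)
[5] read 'b'  n2⇒n3  emit P0@[3:5]
[6] read 'b'  n3⇒n1 (fail-walked)
[7] read 'e'  n1⇒n19 (fail-walked)
[8] read 'b'  n19⇒n20  emit P4@[7:8]
[9] read 'b'  n20⇒n1 (fail-walked)
[10] read 'a'  n1⇒n2
[11] read 'a'  n2⇒n5 (fail-walked)
[12] read 'c'  n5⇒n6
[13] read 'e'  n6⇒n7
[14] read 'b'  n7⇒n8  emit P1@[10:14],P4@[13:14]
[15] read 'd'  n8⇒n13 (fail-walked)
[16] read 'd'  n13⇒n13 (fail-walked)
[17] read 'a'  n13⇒n14
[18] read 'e'  n14⇒n19 (fail-walked)
[19] read 'd'  n19⇒n13 (fail-walked)
[20] read 'a'  n13⇒n14
[21] read 'd'  n14⇒n15
[22] read 'e'  n15⇒n16

Result: [[3,2],[5,0],[8,4],[14,1],[14,4]]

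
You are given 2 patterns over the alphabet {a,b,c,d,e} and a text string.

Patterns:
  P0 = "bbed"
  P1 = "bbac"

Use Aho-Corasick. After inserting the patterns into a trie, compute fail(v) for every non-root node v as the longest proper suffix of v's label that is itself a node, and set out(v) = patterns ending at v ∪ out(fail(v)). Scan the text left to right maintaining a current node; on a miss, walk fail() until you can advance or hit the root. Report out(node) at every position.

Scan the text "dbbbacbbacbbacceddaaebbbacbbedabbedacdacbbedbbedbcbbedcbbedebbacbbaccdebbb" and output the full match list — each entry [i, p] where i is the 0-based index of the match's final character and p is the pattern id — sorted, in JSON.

Build:
Trie (insert patterns):
  0='ε' goto b→1
  1='b' goto b→2
  2='bb' goto a→5 e→3
  3='bbe' goto d→4
  4='bbed' goto ·  ←P0
  5='bba' goto c→6
  6='bbac' goto ·  ←P1

Failure links (BFS by depth):
  fail(1) 'b': from fail(0)=0 chase 'b': 0 ⇒ 0;  out=∅∪out(0)=∅
  fail(2) 'bb': from fail(1)=0 chase 'b': 0 ⇒ 1;  out=∅∪out(1)=∅
  fail(3) 'bbe': from fail(2)=1 chase 'e': 1→0 ⇒ 0;  out=∅∪out(0)=∅
  fail(5) 'bba': from fail(2)=1 chase 'a': 1→0 ⇒ 0;  out=∅∪out(0)=∅
  fail(4) 'bbed': from fail(3)=0 chase 'd': 0 ⇒ 0;  out={0}∪out(0)={0}
  fail(6) 'bbac': from fail(5)=0 chase 'c': 0 ⇒ 0;  out={1}∪out(0)={1}

Text stream:
[0] read 'd'  n0⇒n0
[1] read 'b'  n0⇒n1
[2] read 'b'  n1⇒n2
[3] read 'b'  n2⇒n2 (fail-walked)
[4] read 'a'  n2⇒n5
[5] read 'c'  n5⇒n6  → match P1@[2:5]
[6] read 'b'  n6⇒n1 (fail-walked)
[7] read 'b'  n1⇒n2
[8] read 'a'  n2⇒n5
[9] read 'c'  n5⇒n6  → match P1@[6:9]
[10] read 'b'  n6⇒n1 (fail-walked)
[11] read 'b'  n1⇒n2
[12] read 'a'  n2⇒n5
[13] read 'c'  n5⇒n6  → match P1@[10:13]
[14] read 'c'  n6⇒n0 (fail-walked)
[15] read 'e'  n0⇒n0
[16] read 'd'  n0⇒n0
[17] read 'd'  n0⇒n0
[18] read 'a'  n0⇒n0
[19] read 'a'  n0⇒n0
[20] read 'e'  n0⇒n0
[21] read 'b'  n0⇒n1
[22] read 'b'  n1⇒n2
[23] read 'b'  n2⇒n2 (fail-walked)
[24] read 'a'  n2⇒n5
[25] read 'c'  n5⇒n6  → match P1@[22:25]
[26] read 'b'  n6⇒n1 (fail-walked)
[27] read 'b'  n1⇒n2
[28] read 'e'  n2⇒n3
[29] read 'd'  n3⇒n4  → match P0@[26:29]
[30] read 'a'  n4⇒n0 (fail-walked)
[31] read 'b'  n0⇒n1
[32] read 'b'  n1⇒n2
[33] read 'e'  n2⇒n3
[34] read 'd'  n3⇒n4  → match P0@[31:34]
[35] read 'a'  n4⇒n0 (fail-walked)
[36] read 'c'  n0⇒n0
[37] read 'd'  n0⇒n0
[38] read 'a'  n0⇒n0
[39] read 'c'  n0⇒n0
[40] read 'b'  n0⇒n1
[41] read 'b'  n1⇒n2
[42] read 'e'  n2⇒n3
[43] read 'd'  n3⇒n4  → match P0@[40:43]
[44] read 'b'  n4⇒n1 (fail-walked)
[45] read 'b'  n1⇒n2
[46] read 'e'  n2⇒n3
[47] read 'd'  n3⇒n4  → match P0@[44:47]
[48] read 'b'  n4⇒n1 (fail-walked)
[49] read 'c'  n1⇒n0 (fail-walked)
[50] read 'b'  n0⇒n1
[51] read 'b'  n1⇒n2
[52] read 'e'  n2⇒n3
[53] read 'd'  n3⇒n4  → match P0@[50:53]
[54] read 'c'  n4⇒n0 (fail-walked)
[55] read 'b'  n0⇒n1
[56] read 'b'  n1⇒n2
[57] read 'e'  n2⇒n3
[58] read 'd'  n3⇒n4  → match P0@[55:58]
[59] read 'e'  n4⇒n0 (fail-walked)
[60] read 'b'  n0⇒n1
[61] read 'b'  n1⇒n2
[62] read 'a'  n2⇒n5
[63] read 'c'  n5⇒n6  → match P1@[60:63]
[64] read 'b'  n6⇒n1 (fail-walked)
[65] read 'b'  n1⇒n2
[66] read 'a'  n2⇒n5
[67] read 'c'  n5⇒n6  → match P1@[64:67]
[68] read 'c'  n6⇒n0 (fail-walked)
[69] read 'd'  n0⇒n0
[70] read 'e'  n0⇒n0
[71] read 'b'  n0⇒n1
[72] read 'b'  n1⇒n2
[73] read 'b'  n2⇒n2 (fail-walked)

All matches (sorted): [[5,1],[9,1],[13,1],[25,1],[29,0],[34,0],[43,0],[47,0],[53,0],[58,0],[63,1],[67,1]]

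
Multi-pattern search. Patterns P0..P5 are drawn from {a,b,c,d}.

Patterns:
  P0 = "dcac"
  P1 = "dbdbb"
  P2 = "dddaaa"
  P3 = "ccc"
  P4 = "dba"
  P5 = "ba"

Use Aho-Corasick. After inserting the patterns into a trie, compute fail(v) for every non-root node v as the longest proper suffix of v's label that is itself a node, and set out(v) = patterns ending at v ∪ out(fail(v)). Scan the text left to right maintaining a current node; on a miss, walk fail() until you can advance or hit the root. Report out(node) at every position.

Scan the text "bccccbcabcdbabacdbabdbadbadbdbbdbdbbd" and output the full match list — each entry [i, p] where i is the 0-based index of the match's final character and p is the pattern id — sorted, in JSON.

Build automaton:
Trie nodes:
  0='ε' goto b→18 c→14 d→1
  1='d' goto b→5 c→2 d→9
  2='dc' goto a→3
  3='dca' goto c→4
  4='dcac' goto ·  [P0 ends]
  5='db' goto a→17 d→6
  6='dbd' goto b→7
  7='dbdb' goto b→8
  8='dbdbb' goto ·  [P1 ends]
  9='dd' goto d→10
  10='ddd' goto a→11
  11='ddda' goto a→12
  12='dddaa' goto a→13
  13='dddaaa' goto ·  [P2 ends]
  14='c' goto c→15
  15='cc' goto c→16
  16='ccc' goto ·  [P3 ends]
  17='dba' goto ·  [P4 ends]
  18='b' goto a→19
  19='ba' goto ·  [P5 ends]

Failure links (BFS by depth):
  n1('d'): parent n0 fail=0; on 'd' 0 → fail=0;  out ∅∪∅=∅
  n14('c'): parent n0 fail=0; on 'c' 0 → fail=0;  out ∅∪∅=∅
  n18('b'): parent n0 fail=0; on 'b' 0 → fail=0;  out ∅∪∅=∅
  n2('dc'): parent n1 fail=0; on 'c' 0 → fail=14;  out ∅∪∅=∅
  n5('db'): parent n1 fail=0; on 'b' 0 → fail=18;  out ∅∪∅=∅
  n9('dd'): parent n1 fail=0; on 'd' 0 → fail=1;  out ∅∪∅=∅
  n15('cc'): parent n14 fail=0; on 'c' 0 → fail=14;  out ∅∪∅=∅
  n19('ba'): parent n18 fail=0; on 'a' 0 → fail=0;  out {5}∪∅={5}
  n3('dca'): parent n2 fail=14; on 'a' 14→0 → fail=0;  out ∅∪∅=∅
  n6('dbd'): parent n5 fail=18; on 'd' 18→0 → fail=1;  out ∅∪∅=∅
  n10('ddd'): parent n9 fail=1; on 'd' 1 → fail=9;  out ∅∪∅=∅
  n16('ccc'): parent n15 fail=14; on 'c' 14 → fail=15;  out {3}∪∅={3}
  n17('dba'): parent n5 fail=18; on 'a' 18 → fail=19;  out {4}∪{5}={4,5}
  n4('dcac'): parent n3 fail=0; on 'c' 0 → fail=14;  out {0}∪∅={0}
  n7('dbdb'): parent n6 fail=1; on 'b' 1 → fail=5;  out ∅∪∅=∅
  n11('ddda'): parent n10 fail=9; on 'a' 9→1→0 → fail=0;  out ∅∪∅=∅
  n8('dbdbb'): parent n7 fail=5; on 'b' 5→18→0 → fail=18;  out {1}∪∅={1}
  n12('dddaa'): parent n11 fail=0; on 'a' 0 → fail=0;  out ∅∪∅=∅
  n13('dddaaa'): parent n12 fail=0; on 'a' 0 → fail=0;  out {2}∪∅={2}

Run:
i=0 'b': node 0→18
i=1 'c': node 18→14 ·f
i=2 'c': node 14→15
i=3 'c': node 15→16  → match P3@[1:3]
i=4 'c': node 16→16 ·f  → match P3@[2:4]
i=5 'b': node 16→18 ·f
i=6 'c': node 18→14 ·f
i=7 'a': node 14→0 ·f
i=8 'b': node 0→18
i=9 'c': node 18→14 ·f
i=10 'd': node 14→1 ·f
i=11 'b': node 1→5
i=12 'a': node 5→17  → match P4@[10:12],P5@[11:12]
i=13 'b': node 17→18 ·f
i=14 'a': node 18→19  → match P5@[13:14]
i=15 'c': node 19→14 ·f
i=16 'd': node 14→1 ·f
i=17 'b': node 1→5
i=18 'a': node 5→17  → match P4@[16:18],P5@[17:18]
i=19 'b': node 17→18 ·f
i=20 'd': node 18→1 ·f
i=21 'b': node 1→5
i=22 'a': node 5→17  → match P4@[20:22],P5@[21:22]
i=23 'd': node 17→1 ·f
i=24 'b': node 1→5
i=25 'a': node 5→17  → match P4@[23:25],P5@[24:25]
i=26 'd': node 17→1 ·f
i=27 'b': node 1→5
i=28 'd': node 5→6
i=29 'b': node 6→7
i=30 'b': node 7→8  → match P1@[26:30]
i=31 'd': node 8→1 ·f
i=32 'b': node 1→5
i=33 'd': node 5→6
i=34 'b': node 6→7
i=35 'b': node 7→8  → match P1@[31:35]
i=36 'd': node 8→1 ·f

All matches (sorted): [[3,3],[4,3],[12,4],[12,5],[14,5],[18,4],[18,5],[22,4],[22,5],[25,4],[25,5],[30,1],[35,1]]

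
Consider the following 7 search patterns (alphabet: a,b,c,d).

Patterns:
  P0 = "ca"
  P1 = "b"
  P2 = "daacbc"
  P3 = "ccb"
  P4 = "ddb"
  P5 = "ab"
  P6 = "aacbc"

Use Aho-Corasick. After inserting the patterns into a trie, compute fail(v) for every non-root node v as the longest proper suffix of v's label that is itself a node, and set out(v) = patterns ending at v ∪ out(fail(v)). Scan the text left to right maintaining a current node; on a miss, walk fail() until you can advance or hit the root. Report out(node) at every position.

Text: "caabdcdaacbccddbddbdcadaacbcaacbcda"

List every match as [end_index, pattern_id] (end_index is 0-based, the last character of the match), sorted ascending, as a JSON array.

Build:
Trie nodes:
  0='ε' goto a→14 b→3 c→1 d→4
  1='c' goto a→2 c→10
  2='ca' goto ·  ←P0
  3='b' goto ·  ←P1
  4='d' goto a→5 d→12
  5='da' goto a→6
  6='daa' goto c→7
  7='daac' goto b→8
  8='daacb' goto c→9
  9='daacbc' goto ·  ←P2
  10='cc' goto b→11
  11='ccb' goto ·  ←P3
  12='dd' goto b→13
  13='ddb' goto ·  ←P4
  14='a' goto a→16 b→15
  15='ab' goto ·  ←P5
  16='aa' goto c→17
  17='aac' goto b→18
  18='aacb' goto c→19
  19='aacbc' goto ·  ←P6

Failure links (BFS by depth):
  n1('c'): parent n0 fail=0; on 'c' 0 → fail=0;  out ∅∪∅=∅
  n3('b'): parent n0 fail=0; on 'b' 0 → fail=0;  out {1}∪∅={1}
  n4('d'): parent n0 fail=0; on 'd' 0 → fail=0;  out ∅∪∅=∅
  n14('a'): parent n0 fail=0; on 'a' 0 → fail=0;  out ∅∪∅=∅
  n2('ca'): parent n1 fail=0; on 'a' 0 → fail=14;  out {0}∪∅={0}
  n5('da'): parent n4 fail=0; on 'a' 0 → fail=14;  out ∅∪∅=∅
  n10('cc'): parent n1 fail=0; on 'c' 0 → fail=1;  out ∅∪∅=∅
  n12('dd'): parent n4 fail=0; on 'd' 0 → fail=4;  out ∅∪∅=∅
  n15('ab'): parent n14 fail=0; on 'b' 0 → fail=3;  out {5}∪{1}={1,5}
  n16('aa'): parent n14 fail=0; on 'a' 0 → fail=14;  out ∅∪∅=∅
  n6('daa'): parent n5 fail=14; on 'a' 14 → fail=16;  out ∅∪∅=∅
  n11('ccb'): parent n10 fail=1; on 'b' 1→0 → fail=3;  out {3}∪{1}={1,3}
  n13('ddb'): parent n12 fail=4; on 'b' 4→0 → fail=3;  out {4}∪{1}={1,4}
  n17('aac'): parent n16 fail=14; on 'c' 14→0 → fail=1;  out ∅∪∅=∅
  n7('daac'): parent n6 fail=16; on 'c' 16 → fail=17;  out ∅∪∅=∅
  n18('aacb'): parent n17 fail=1; on 'b' 1→0 → fail=3;  out ∅∪{1}={1}
  n8('daacb'): parent n7 fail=17; on 'b' 17 → fail=18;  out ∅∪{1}={1}
  n19('aacbc'): parent n18 fail=3; on 'c' 3→0 → fail=1;  out {6}∪∅={6}
  n9('daacbc'): parent n8 fail=18; on 'c' 18 → fail=19;  out {2}∪{6}={2,6}

Scan:
[0] read 'c'  n0⇒n1
[1] read 'a'  n1⇒n2  ** P0@[0:1]
[2] read 'a'  n2⇒n16 (fail-walked)
[3] read 'b'  n16⇒n15 (fail-walked)  ** P1@[3:3],P5@[2:3]
[4] read 'd'  n15⇒n4 (fail-walked)
[5] read 'c'  n4⇒n1 (fail-walked)
[6] read 'd'  n1⇒n4 (fail-walked)
[7] read 'a'  n4⇒n5
[8] read 'a'  n5⇒n6
[9] read 'c'  n6⇒n7
[10] read 'b'  n7⇒n8  ** P1@[10:10]
[11] read 'c'  n8⇒n9  ** P2@[6:11],P6@[7:11]
[12] read 'c'  n9⇒n10 (fail-walked)
[13] read 'd'  n10⇒n4 (fail-walked)
[14] read 'd'  n4⇒n12
[15] read 'b'  n12⇒n13  ** P1@[15:15],P4@[13:15]
[16] read 'd'  n13⇒n4 (fail-walked)
[17] read 'd'  n4⇒n12
[18] read 'b'  n12⇒n13  ** P1@[18:18],P4@[16:18]
[19] read 'd'  n13⇒n4 (fail-walked)
[20] read 'c'  n4⇒n1 (fail-walked)
[21] read 'a'  n1⇒n2  ** P0@[20:21]
[22] read 'd'  n2⇒n4 (fail-walked)
[23] read 'a'  n4⇒n5
[24] read 'a'  n5⇒n6
[25] read 'c'  n6⇒n7
[26] read 'b'  n7⇒n8  ** P1@[26:26]
[27] read 'c'  n8⇒n9  ** P2@[22:27],P6@[23:27]
[28] read 'a'  n9⇒n2 (fail-walked)  ** P0@[27:28]
[29] read 'a'  n2⇒n16 (fail-walked)
[30] read 'c'  n16⇒n17
[31] read 'b'  n17⇒n18  ** P1@[31:31]
[32] read 'c'  n18⇒n19  ** P6@[28:32]
[33] read 'd'  n19⇒n4 (fail-walked)
[34] read 'a'  n4⇒n5

Result: [[1,0],[3,1],[3,5],[10,1],[11,2],[11,6],[15,1],[15,4],[18,1],[18,4],[21,0],[26,1],[27,2],[27,6],[28,0],[31,1],[32,6]]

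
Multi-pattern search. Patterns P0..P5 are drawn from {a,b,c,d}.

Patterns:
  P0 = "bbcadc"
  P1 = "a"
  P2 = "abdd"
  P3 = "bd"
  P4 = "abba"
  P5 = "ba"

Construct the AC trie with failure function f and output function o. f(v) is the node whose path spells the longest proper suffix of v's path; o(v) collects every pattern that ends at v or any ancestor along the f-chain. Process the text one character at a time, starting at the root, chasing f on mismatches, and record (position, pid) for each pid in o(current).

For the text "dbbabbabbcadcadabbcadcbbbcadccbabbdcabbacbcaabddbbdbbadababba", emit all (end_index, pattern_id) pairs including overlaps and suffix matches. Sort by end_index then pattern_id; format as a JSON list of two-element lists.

Construct AC machine:
Trie nodes:
  0='ε' goto a→7 b→1
  1='b' goto a→14 b→2 d→11
  2='bb' goto c→3
  3='bbc' goto a→4
  4='bbca' goto d→5
  5='bbcad' goto c→6
  6='bbcadc' goto ·  [P0 ends]
  7='a' goto b→8  [P1 ends]
  8='ab' goto b→12 d→9
  9='abd' goto d→10
  10='abdd' goto ·  [P2 ends]
  11='bd' goto ·  [P3 ends]
  12='abb' goto a→13
  13='abba' goto ·  [P4 ends]
  14='ba' goto ·  [P5 ends]

Failure links (BFS by depth):
  fail(1) 'b': from fail(0)=0 chase 'b': 0 ⇒ 0;  out=∅∪out(0)=∅
  fail(7) 'a': from fail(0)=0 chase 'a': 0 ⇒ 0;  out={1}∪out(0)={1}
  fail(2) 'bb': from fail(1)=0 chase 'b': 0 ⇒ 1;  out=∅∪out(1)=∅
  fail(8) 'ab': from fail(7)=0 chase 'b': 0 ⇒ 1;  out=∅∪out(1)=∅
  fail(11) 'bd': from fail(1)=0 chase 'd': 0 ⇒ 0;  out={3}∪out(0)={3}
  fail(14) 'ba': from fail(1)=0 chase 'a': 0 ⇒ 7;  out={5}∪out(7)={1,5}
  fail(3) 'bbc': from fail(2)=1 chase 'c': 1→0 ⇒ 0;  out=∅∪out(0)=∅
  fail(9) 'abd': from fail(8)=1 chase 'd': 1 ⇒ 11;  out=∅∪out(11)={3}
  fail(12) 'abb': from fail(8)=1 chase 'b': 1 ⇒ 2;  out=∅∪out(2)=∅
  fail(4) 'bbca': from fail(3)=0 chase 'a': 0 ⇒ 7;  out=∅∪out(7)={1}
  fail(10) 'abdd': from fail(9)=11 chase 'd': 11→0 ⇒ 0;  out={2}∪out(0)={2}
  fail(13) 'abba': from fail(12)=2 chase 'a': 2→1 ⇒ 14;  out={4}∪out(14)={1,4,5}
  fail(5) 'bbcad': from fail(4)=7 chase 'd': 7→0 ⇒ 0;  out=∅∪out(0)=∅
  fail(6) 'bbcadc': from fail(5)=0 chase 'c': 0 ⇒ 0;  out={0}∪out(0)={0}

Run:
pos 0 'd': at 0
pos 1 'b': at 1
pos 2 'b': at 2
pos 3 'a': at 14 (via fail)  ** P1@[3:3],P5@[2:3]
pos 4 'b': at 8 (via fail)
pos 5 'b': at 12
pos 6 'a': at 13  ** P1@[6:6],P4@[3:6],P5@[5:6]
pos 7 'b': at 8 (via fail)
pos 8 'b': at 12
pos 9 'c': at 3 (via fail)
pos 10 'a': at 4  ** P1@[10:10]
pos 11 'd': at 5
pos 12 'c': at 6  ** P0@[7:12]
pos 13 'a': at 7 (via fail)  ** P1@[13:13]
pos 14 'd': at 0 (via fail)
pos 15 'a': at 7  ** P1@[15:15]
pos 16 'b': at 8
pos 17 'b': at 12
pos 18 'c': at 3 (via fail)
pos 19 'a': at 4  ** P1@[19:19]
pos 20 'd': at 5
pos 21 'c': at 6  ** P0@[16:21]
pos 22 'b': at 1 (via fail)
pos 23 'b': at 2
pos 24 'b': at 2 (via fail)
pos 25 'c': at 3
pos 26 'a': at 4  ** P1@[26:26]
pos 27 'd': at 5
pos 28 'c': at 6  ** P0@[23:28]
pos 29 'c': at 0 (via fail)
pos 30 'b': at 1
pos 31 'a': at 14  ** P1@[31:31],P5@[30:31]
pos 32 'b': at 8 (via fail)
pos 33 'b': at 12
pos 34 'd': at 11 (via fail)  ** P3@[33:34]
pos 35 'c': at 0 (via fail)
pos 36 'a': at 7  ** P1@[36:36]
pos 37 'b': at 8
pos 38 'b': at 12
pos 39 'a': at 13  ** P1@[39:39],P4@[36:39],P5@[38:39]
pos 40 'c': at 0 (via fail)
pos 41 'b': at 1
pos 42 'c': at 0 (via fail)
pos 43 'a': at 7  ** P1@[43:43]
pos 44 'a': at 7 (via fail)  ** P1@[44:44]
pos 45 'b': at 8
pos 46 'd': at 9  ** P3@[45:46]
pos 47 'd': at 10  ** P2@[44:47]
pos 48 'b': at 1 (via fail)
pos 49 'b': at 2
pos 50 'd': at 11 (via fail)  ** P3@[49:50]
pos 51 'b': at 1 (via fail)
pos 52 'b': at 2
pos 53 'a': at 14 (via fail)  ** P1@[53:53],P5@[52:53]
pos 54 'd': at 0 (via fail)
pos 55 'a': at 7  ** P1@[55:55]
pos 56 'b': at 8
pos 57 'a': at 14 (via fail)  ** P1@[57:57],P5@[56:57]
pos 58 'b': at 8 (via fail)
pos 59 'b': at 12
pos 60 'a': at 13  ** P1@[60:60],P4@[57:60],P5@[59:60]

Result: [[3,1],[3,5],[6,1],[6,4],[6,5],[10,1],[12,0],[13,1],[15,1],[19,1],[21,0],[26,1],[28,0],[31,1],[31,5],[34,3],[36,1],[39,1],[39,4],[39,5],[43,1],[44,1],[46,3],[47,2],[50,3],[53,1],[53,5],[55,1],[57,1],[57,5],[60,1],[60,4],[60,5]]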